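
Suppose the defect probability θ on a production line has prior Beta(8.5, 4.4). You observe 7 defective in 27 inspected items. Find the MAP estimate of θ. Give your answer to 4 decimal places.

Prior: Beta(8.5, 4.4).
Data: 7 successes in 27 trials. The binomial likelihood contributes θ^7(1−θ)^20, so the posterior is Beta(8.5+7, 4.4+20) = Beta(15.5, 24.4).
For Beta(a, b) with a, b > 1 the mode is (a−1)/(a+b−2) = 14.5/37.9 ≈ 0.3826.

θ̂_MAP = 0.3826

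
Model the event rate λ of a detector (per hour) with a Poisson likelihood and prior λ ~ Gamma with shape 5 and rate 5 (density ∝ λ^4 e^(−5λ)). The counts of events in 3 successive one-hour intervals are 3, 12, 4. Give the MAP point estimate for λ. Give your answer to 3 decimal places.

λ̂_MAP = 2.875

Σxᵢ = 3+12+4 = 19, with n = 3.
Posterior ∝ λ^4e^(−5λ) · λ^19e^(−3λ) = λ^23e^(−8λ), i.e. Gamma(shape=24, rate=8).
The mode of a Gamma(a, b) with a ≥ 1 (shape–rate) is (a−1)/b = 23/8 ≈ 2.875.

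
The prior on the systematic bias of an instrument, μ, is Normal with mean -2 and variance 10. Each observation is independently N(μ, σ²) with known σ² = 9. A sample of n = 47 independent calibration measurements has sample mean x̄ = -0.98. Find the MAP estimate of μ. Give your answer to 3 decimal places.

n = 47, x̄ = -0.98.
For a Normal prior and Normal likelihood with known variance, the posterior is Normal; its mode equals its mean, the precision-weighted average.
Prior precision 1/σ₀² = 1/10 = 0.1; data precision n/σ² = 47/9.
μ̂ = (0.1·(-2) + (47/9)·(-0.98)) / (0.1 + 47/9) = (-2393/450)/(479/90) = -2393/2395 ≈ -0.999.

μ̂_MAP = -0.999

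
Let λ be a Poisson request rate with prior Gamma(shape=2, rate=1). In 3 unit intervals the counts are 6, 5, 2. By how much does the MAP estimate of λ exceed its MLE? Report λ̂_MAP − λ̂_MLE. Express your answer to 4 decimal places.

MAP − MLE = -0.8333

Σxᵢ = 13. Posterior is Gamma(15, 4); MAP = (15−1)/4 = 14/4 ≈ 3.50000.
MLE = x̄ = 13/3 ≈ 4.33333.
Difference = 14/4 − 13/3 = -5/6 ≈ -0.8333.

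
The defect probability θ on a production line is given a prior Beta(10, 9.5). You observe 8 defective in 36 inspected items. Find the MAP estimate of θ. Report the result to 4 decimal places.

θ̂_MAP = 0.3178

Prior: Beta(10, 9.5).
Data: 8 successes in 36 trials. The binomial likelihood contributes θ^8(1−θ)^28, so the posterior is Beta(10+8, 9.5+28) = Beta(18, 37.5).
For Beta(a, b) with a, b > 1 the mode is (a−1)/(a+b−2) = 17/53.5 ≈ 0.3178.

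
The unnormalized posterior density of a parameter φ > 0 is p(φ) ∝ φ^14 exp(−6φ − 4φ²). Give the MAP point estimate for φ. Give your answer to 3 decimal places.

ℓ'(φ) = 14/φ − 6 − 8φ. Setting this to zero and multiplying by φ: 8φ² + 6φ − 14 = 0.
φ = (−6 + √(6² + 4·8·14)) / (2·8) = (−6 + √484) / 16 = (−6 + 22)/16 = 1.
ℓ''(φ) = −14/φ² − 8 < 0, confirming a maximum.

φ̂_MAP = 1.000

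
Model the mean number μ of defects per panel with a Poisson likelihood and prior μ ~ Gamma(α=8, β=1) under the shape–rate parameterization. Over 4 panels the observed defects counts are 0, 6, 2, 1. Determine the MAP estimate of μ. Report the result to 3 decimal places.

μ̂_MAP = 3.200

Σxᵢ = 0+6+2+1 = 9, with n = 4.
Posterior ∝ μ^7e^(−1μ) · μ^9e^(−4μ) = μ^16e^(−5μ), i.e. Gamma(shape=17, rate=5).
The mode of a Gamma(a, b) with a ≥ 1 (shape–rate) is (a−1)/b = 16/5 ≈ 3.200.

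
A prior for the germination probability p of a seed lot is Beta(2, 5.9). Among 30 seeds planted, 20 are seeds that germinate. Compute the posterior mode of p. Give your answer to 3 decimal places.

p̂_MAP = 0.585

Prior: Beta(2, 5.9).
Data: 20 successes in 30 trials. The binomial likelihood contributes p^20(1−p)^10, so the posterior is Beta(2+20, 5.9+10) = Beta(22, 15.9).
For Beta(a, b) with a, b > 1 the mode is (a−1)/(a+b−2) = 21/35.9 ≈ 0.585.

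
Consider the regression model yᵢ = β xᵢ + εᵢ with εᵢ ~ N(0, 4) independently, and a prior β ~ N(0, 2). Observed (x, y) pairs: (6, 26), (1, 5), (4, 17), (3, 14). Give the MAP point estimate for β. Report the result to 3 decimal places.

log p(β | y) = −Σ(yᵢ − βxᵢ)²/(2·4) − β²/(2·2) + const.
Setting the derivative to zero: Σxᵢ(yᵢ − βxᵢ)/4 − β/2 = 0, so β = Σxᵢyᵢ / (Σxᵢ² + σ²/τ²).
Σxᵢyᵢ = 6·26 + 1·5 + 4·17 + 3·14 = 271; Σxᵢ² = 62; σ²/τ² = 2.
β̂_MAP = 271 / (62 + 2) = 271/64 ≈ 4.234.

β̂_MAP = 4.234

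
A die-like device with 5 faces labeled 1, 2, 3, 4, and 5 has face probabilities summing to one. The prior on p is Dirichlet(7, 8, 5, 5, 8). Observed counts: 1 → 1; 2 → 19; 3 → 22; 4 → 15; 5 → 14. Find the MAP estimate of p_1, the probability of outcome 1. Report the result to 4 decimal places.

MAP estimate: 0.0707

The posterior is Dirichlet(αᵢ + nᵢ) = Dirichlet(8, 27, 27, 20, 22).
For a Dirichlet(a₁,…,a_K) with all aᵢ > 1, the mode has j-th component (aⱼ − 1)/(Σaᵢ − K).
Here Σaᵢ = 104 and K = 5, so p_1 = (8 − 1)/(104 − 5) = 7/99 ≈ 0.0707.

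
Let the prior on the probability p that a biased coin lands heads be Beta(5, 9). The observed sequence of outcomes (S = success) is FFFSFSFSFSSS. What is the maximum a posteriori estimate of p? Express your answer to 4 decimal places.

Prior: Beta(5, 9).
Data: 6 successes in 12 trials (from the sequence). The binomial likelihood contributes p^6(1−p)^6, so the posterior is Beta(5+6, 9+6) = Beta(11, 15).
For Beta(a, b) with a, b > 1 the mode is (a−1)/(a+b−2) = 10/24 ≈ 0.4167.

p̂_MAP = 0.4167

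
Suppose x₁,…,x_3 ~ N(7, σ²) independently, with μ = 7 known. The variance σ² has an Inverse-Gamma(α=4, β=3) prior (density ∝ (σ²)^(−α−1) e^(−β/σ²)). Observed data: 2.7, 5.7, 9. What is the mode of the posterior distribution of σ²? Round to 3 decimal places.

Sum of squared deviations about the known mean: SS = (2.7−7)² + (5.7−7)² + (9−7)² = 24.18.
The Normal likelihood contributes (σ²)^(−n/2) exp(−SS/(2σ²)), so the posterior is Inverse-Gamma(α + n/2, β + SS/2) = Inverse-Gamma(5.5, 15.09).
The mode of Inverse-Gamma(a, b) is b/(a+1) = 15.09/6.5 ≈ 2.322.

σ̂²_MAP = 2.322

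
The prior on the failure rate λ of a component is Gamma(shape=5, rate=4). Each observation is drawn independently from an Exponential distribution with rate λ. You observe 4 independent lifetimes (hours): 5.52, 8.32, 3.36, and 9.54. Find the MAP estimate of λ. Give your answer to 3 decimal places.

The Exponential(rate=λ) likelihood is ∝ λ^n e^(−λΣtᵢ). Here n = 4 and Σtᵢ = 5.52 + 8.32 + 3.36 + 9.54 = 26.74.
Posterior ∝ λ^4e^(−4λ) · λ^4e^(−26.74λ) = λ^8e^(−30.74λ), i.e. Gamma(9, 30.74).
Mode = (a−1)/b = 8/30.74 ≈ 0.260.

λ̂_MAP = 0.260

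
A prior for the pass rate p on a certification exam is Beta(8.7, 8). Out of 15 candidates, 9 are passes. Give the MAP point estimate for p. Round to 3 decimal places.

Prior: Beta(8.7, 8).
Data: 9 successes in 15 trials. The binomial likelihood contributes p^9(1−p)^6, so the posterior is Beta(8.7+9, 8+6) = Beta(17.7, 14).
For Beta(a, b) with a, b > 1 the mode is (a−1)/(a+b−2) = 16.7/29.7 ≈ 0.562.

p̂_MAP = 0.562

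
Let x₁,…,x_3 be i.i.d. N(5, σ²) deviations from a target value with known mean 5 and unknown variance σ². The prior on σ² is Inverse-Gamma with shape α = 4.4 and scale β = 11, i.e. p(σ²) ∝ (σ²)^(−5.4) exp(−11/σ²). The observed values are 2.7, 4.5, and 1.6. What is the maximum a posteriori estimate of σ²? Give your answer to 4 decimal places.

σ̂²_MAP = 2.8333

Sum of squared deviations about the known mean: SS = (2.7−5)² + (4.5−5)² + (1.6−5)² = 17.1.
The Normal likelihood contributes (σ²)^(−n/2) exp(−SS/(2σ²)), so the posterior is Inverse-Gamma(α + n/2, β + SS/2) = Inverse-Gamma(5.9, 19.55).
The mode of Inverse-Gamma(a, b) is b/(a+1) = 19.55/6.9 ≈ 2.8333.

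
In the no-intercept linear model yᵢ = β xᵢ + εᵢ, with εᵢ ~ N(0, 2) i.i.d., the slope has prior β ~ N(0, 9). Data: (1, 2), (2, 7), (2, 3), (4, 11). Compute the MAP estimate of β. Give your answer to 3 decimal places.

log p(β | y) = −Σ(yᵢ − βxᵢ)²/(2·2) − β²/(2·9) + const.
Setting the derivative to zero: Σxᵢ(yᵢ − βxᵢ)/2 − β/9 = 0, so β = Σxᵢyᵢ / (Σxᵢ² + σ²/τ²).
Σxᵢyᵢ = 1·2 + 2·7 + 2·3 + 4·11 = 66; Σxᵢ² = 25; σ²/τ² = 2/9.
β̂_MAP = 66 / (25 + 2/9) = 66/(227/9) = 594/227 ≈ 2.617.

β̂_MAP = 2.617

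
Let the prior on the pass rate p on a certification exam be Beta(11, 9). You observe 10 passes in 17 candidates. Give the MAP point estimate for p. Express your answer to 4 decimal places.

Prior: Beta(11, 9).
Data: 10 successes in 17 trials. The binomial likelihood contributes p^10(1−p)^7, so the posterior is Beta(11+10, 9+7) = Beta(21, 16).
For Beta(a, b) with a, b > 1 the mode is (a−1)/(a+b−2) = 20/35 ≈ 0.5714.

p̂_MAP = 0.5714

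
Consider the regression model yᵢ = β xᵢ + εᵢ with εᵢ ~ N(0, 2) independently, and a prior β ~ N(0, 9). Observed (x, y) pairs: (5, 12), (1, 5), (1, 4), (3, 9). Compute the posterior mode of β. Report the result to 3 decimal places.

β̂_MAP = 2.650

log p(β | y) = −Σ(yᵢ − βxᵢ)²/(2·2) − β²/(2·9) + const.
Setting the derivative to zero: Σxᵢ(yᵢ − βxᵢ)/2 − β/9 = 0, so β = Σxᵢyᵢ / (Σxᵢ² + σ²/τ²).
Σxᵢyᵢ = 5·12 + 1·5 + 1·4 + 3·9 = 96; Σxᵢ² = 36; σ²/τ² = 2/9.
β̂_MAP = 96 / (36 + 2/9) = 96/(326/9) = 432/163 ≈ 2.650.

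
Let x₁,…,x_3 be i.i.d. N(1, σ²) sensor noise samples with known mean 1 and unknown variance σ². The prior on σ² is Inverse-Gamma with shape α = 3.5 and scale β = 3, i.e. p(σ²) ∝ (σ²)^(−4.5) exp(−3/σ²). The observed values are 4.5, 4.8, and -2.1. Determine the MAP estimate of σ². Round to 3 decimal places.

Sum of squared deviations about the known mean: SS = (4.5−1)² + (4.8−1)² + (-2.1−1)² = 36.3.
The Normal likelihood contributes (σ²)^(−n/2) exp(−SS/(2σ²)), so the posterior is Inverse-Gamma(α + n/2, β + SS/2) = Inverse-Gamma(5, 21.15).
The mode of Inverse-Gamma(a, b) is b/(a+1) = 21.15/6 ≈ 3.525.

σ̂²_MAP = 3.525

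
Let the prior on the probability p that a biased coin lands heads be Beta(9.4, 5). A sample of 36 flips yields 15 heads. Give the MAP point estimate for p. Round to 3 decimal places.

Prior: Beta(9.4, 5).
Data: 15 successes in 36 trials. The binomial likelihood contributes p^15(1−p)^21, so the posterior is Beta(9.4+15, 5+21) = Beta(24.4, 26).
For Beta(a, b) with a, b > 1 the mode is (a−1)/(a+b−2) = 23.4/48.4 ≈ 0.483.

p̂_MAP = 0.483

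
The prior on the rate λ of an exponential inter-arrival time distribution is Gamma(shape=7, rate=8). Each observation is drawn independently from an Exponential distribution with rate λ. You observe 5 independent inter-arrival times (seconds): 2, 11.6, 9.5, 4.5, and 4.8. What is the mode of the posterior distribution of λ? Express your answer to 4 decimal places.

λ̂_MAP = 0.2723

The Exponential(rate=λ) likelihood is ∝ λ^n e^(−λΣtᵢ). Here n = 5 and Σtᵢ = 2 + 11.6 + 9.5 + 4.5 + 4.8 = 32.4.
Posterior ∝ λ^6e^(−8λ) · λ^5e^(−32.4λ) = λ^11e^(−40.4λ), i.e. Gamma(12, 40.4).
Mode = (a−1)/b = 11/40.4 ≈ 0.2723.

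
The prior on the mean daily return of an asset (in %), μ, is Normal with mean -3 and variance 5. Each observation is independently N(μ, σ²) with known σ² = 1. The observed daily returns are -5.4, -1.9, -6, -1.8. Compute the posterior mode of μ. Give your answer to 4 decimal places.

μ̂_MAP = -3.7381

n = 4; x̄ = ((-5.4) + (-1.9) + (-6) + (-1.8))/4 = -15.1/4 = -3.775.
For a Normal prior and Normal likelihood with known variance, the posterior is Normal; its mode equals its mean, the precision-weighted average.
Prior precision 1/σ₀² = 1/5 = 0.2; data precision n/σ² = 4/1 = 4.
μ̂ = (0.2·(-3) + 4·(-3.775)) / (0.2 + 4) = (-15.7)/4.2 = -157/42 ≈ -3.7381.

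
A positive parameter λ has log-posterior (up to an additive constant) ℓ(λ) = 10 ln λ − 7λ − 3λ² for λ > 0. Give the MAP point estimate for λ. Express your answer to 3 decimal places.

λ̂_MAP = 0.833

ℓ'(λ) = 10/λ − 7 − 6λ. Setting this to zero and multiplying by λ: 6λ² + 7λ − 10 = 0.
λ = (−7 + √(7² + 4·6·10)) / (2·6) = (−7 + √289) / 12 = (−7 + 17)/12 = 5/6.
ℓ''(λ) = −10/λ² − 6 < 0, confirming a maximum.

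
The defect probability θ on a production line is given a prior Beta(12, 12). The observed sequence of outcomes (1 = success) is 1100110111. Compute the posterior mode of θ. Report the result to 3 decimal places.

Prior: Beta(12, 12).
Data: 7 successes in 10 trials (from the sequence). The binomial likelihood contributes θ^7(1−θ)^3, so the posterior is Beta(12+7, 12+3) = Beta(19, 15).
For Beta(a, b) with a, b > 1 the mode is (a−1)/(a+b−2) = 18/32 ≈ 0.563.

θ̂_MAP = 0.563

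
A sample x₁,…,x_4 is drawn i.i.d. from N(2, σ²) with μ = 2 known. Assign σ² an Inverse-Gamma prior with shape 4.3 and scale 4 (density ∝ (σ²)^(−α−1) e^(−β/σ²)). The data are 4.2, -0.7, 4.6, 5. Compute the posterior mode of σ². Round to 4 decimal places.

Sum of squared deviations about the known mean: SS = (4.2−2)² + (-0.7−2)² + (4.6−2)² + (5−2)² = 27.89.
The Normal likelihood contributes (σ²)^(−n/2) exp(−SS/(2σ²)), so the posterior is Inverse-Gamma(α + n/2, β + SS/2) = Inverse-Gamma(6.3, 17.945).
The mode of Inverse-Gamma(a, b) is b/(a+1) = 17.945/7.3 ≈ 2.4582.

σ̂²_MAP = 2.4582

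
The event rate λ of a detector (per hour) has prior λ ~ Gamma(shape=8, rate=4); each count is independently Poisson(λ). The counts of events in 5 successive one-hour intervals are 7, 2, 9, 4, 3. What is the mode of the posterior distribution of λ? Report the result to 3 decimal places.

Σxᵢ = 7+2+9+4+3 = 25, with n = 5.
Posterior ∝ λ^7e^(−4λ) · λ^25e^(−5λ) = λ^32e^(−9λ), i.e. Gamma(shape=33, rate=9).
The mode of a Gamma(a, b) with a ≥ 1 (shape–rate) is (a−1)/b = 32/9 ≈ 3.556.

λ̂_MAP = 3.556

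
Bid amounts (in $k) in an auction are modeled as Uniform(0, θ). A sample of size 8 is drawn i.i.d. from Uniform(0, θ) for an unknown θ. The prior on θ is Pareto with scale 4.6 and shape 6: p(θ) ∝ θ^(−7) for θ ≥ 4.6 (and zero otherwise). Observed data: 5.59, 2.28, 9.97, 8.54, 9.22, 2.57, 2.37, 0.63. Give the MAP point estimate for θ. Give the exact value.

The Uniform(0, θ) likelihood is θ^(−n) for θ ≥ max(xᵢ), zero otherwise. Here max(xᵢ) = 9.97.
Posterior ∝ θ^(−7) · θ^(−8) = θ^(−15) on θ ≥ max(4.6, 9.97) = 9.97.
This density is strictly decreasing in θ, so the posterior mode lies at the lower boundary of the support.

θ̂_MAP = 9.97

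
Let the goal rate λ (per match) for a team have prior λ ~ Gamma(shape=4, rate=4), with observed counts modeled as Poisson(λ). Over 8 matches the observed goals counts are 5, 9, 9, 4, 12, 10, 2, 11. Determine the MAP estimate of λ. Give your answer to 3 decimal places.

Σxᵢ = 5+9+9+4+12+10+2+11 = 62, with n = 8.
Posterior ∝ λ^3e^(−4λ) · λ^62e^(−8λ) = λ^65e^(−12λ), i.e. Gamma(shape=66, rate=12).
The mode of a Gamma(a, b) with a ≥ 1 (shape–rate) is (a−1)/b = 65/12 ≈ 5.417.

λ̂_MAP = 5.417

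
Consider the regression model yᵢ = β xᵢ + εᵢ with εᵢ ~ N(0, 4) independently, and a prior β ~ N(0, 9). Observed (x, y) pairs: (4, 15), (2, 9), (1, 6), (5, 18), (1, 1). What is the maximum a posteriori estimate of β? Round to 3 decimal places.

β̂_MAP = 3.689

log p(β | y) = −Σ(yᵢ − βxᵢ)²/(2·4) − β²/(2·9) + const.
Setting the derivative to zero: Σxᵢ(yᵢ − βxᵢ)/4 − β/9 = 0, so β = Σxᵢyᵢ / (Σxᵢ² + σ²/τ²).
Σxᵢyᵢ = 4·15 + 2·9 + 1·6 + 5·18 + 1·1 = 175; Σxᵢ² = 47; σ²/τ² = 4/9.
β̂_MAP = 175 / (47 + 4/9) = 175/(427/9) = 225/61 ≈ 3.689.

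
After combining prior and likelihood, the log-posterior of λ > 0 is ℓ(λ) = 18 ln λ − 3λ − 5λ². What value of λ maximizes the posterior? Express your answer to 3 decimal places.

ℓ'(λ) = 18/λ − 3 − 10λ. Setting this to zero and multiplying by λ: 10λ² + 3λ − 18 = 0.
λ = (−3 + √(3² + 4·10·18)) / (2·10) = (−3 + √729) / 20 = (−3 + 27)/20 = 6/5.
ℓ''(λ) = −18/λ² − 10 < 0, confirming a maximum.

λ̂_MAP = 1.200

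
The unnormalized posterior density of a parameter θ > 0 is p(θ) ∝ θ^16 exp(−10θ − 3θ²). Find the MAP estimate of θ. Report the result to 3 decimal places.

ℓ'(θ) = 16/θ − 10 − 6θ. Setting this to zero and multiplying by θ: 6θ² + 10θ − 16 = 0.
θ = (−10 + √(10² + 4·6·16)) / (2·6) = (−10 + √484) / 12 = (−10 + 22)/12 = 1.
ℓ''(θ) = −16/θ² − 6 < 0, confirming a maximum.

θ̂_MAP = 1.000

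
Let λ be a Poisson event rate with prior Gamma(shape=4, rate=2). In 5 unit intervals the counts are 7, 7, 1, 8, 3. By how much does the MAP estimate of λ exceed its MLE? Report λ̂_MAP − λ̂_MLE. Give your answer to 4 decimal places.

Σxᵢ = 26. Posterior is Gamma(30, 7); MAP = (30−1)/7 = 29/7 ≈ 4.14286.
MLE = x̄ = 26/5 ≈ 5.20000.
Difference = 29/7 − 26/5 = -37/35 ≈ -1.0571.

MAP − MLE = -1.0571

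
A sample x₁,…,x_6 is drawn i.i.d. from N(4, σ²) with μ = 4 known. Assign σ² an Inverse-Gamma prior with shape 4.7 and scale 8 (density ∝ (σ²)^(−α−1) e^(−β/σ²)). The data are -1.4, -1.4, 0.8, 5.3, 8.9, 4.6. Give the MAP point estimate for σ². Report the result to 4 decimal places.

Sum of squared deviations about the known mean: SS = (-1.4−4)² + (-1.4−4)² + (0.8−4)² + (5.3−4)² + (8.9−4)² + (4.6−4)² = 94.62.
The Normal likelihood contributes (σ²)^(−n/2) exp(−SS/(2σ²)), so the posterior is Inverse-Gamma(α + n/2, β + SS/2) = Inverse-Gamma(7.7, 55.31).
The mode of Inverse-Gamma(a, b) is b/(a+1) = 55.31/8.7 ≈ 6.3575.

σ̂²_MAP = 6.3575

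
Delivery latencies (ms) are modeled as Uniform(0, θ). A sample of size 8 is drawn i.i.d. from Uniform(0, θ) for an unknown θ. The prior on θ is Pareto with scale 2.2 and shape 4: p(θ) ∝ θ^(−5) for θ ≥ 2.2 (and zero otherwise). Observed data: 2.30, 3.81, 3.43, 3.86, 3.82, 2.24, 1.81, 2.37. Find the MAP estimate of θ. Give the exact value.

The Uniform(0, θ) likelihood is θ^(−n) for θ ≥ max(xᵢ), zero otherwise. Here max(xᵢ) = 3.86.
Posterior ∝ θ^(−5) · θ^(−8) = θ^(−13) on θ ≥ max(2.2, 3.86) = 3.86.
This density is strictly decreasing in θ, so the posterior mode lies at the lower boundary of the support.

θ̂_MAP = 3.86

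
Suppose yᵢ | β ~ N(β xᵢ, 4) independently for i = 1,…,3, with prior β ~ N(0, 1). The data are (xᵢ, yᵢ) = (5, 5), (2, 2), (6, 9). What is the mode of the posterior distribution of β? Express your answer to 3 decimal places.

log p(β | y) = −Σ(yᵢ − βxᵢ)²/(2·4) − β²/(2·1) + const.
Setting the derivative to zero: Σxᵢ(yᵢ − βxᵢ)/4 − β/1 = 0, so β = Σxᵢyᵢ / (Σxᵢ² + σ²/τ²).
Σxᵢyᵢ = 5·5 + 2·2 + 6·9 = 83; Σxᵢ² = 65; σ²/τ² = 4.
β̂_MAP = 83 / (65 + 4) = 83/69 ≈ 1.203.

β̂_MAP = 1.203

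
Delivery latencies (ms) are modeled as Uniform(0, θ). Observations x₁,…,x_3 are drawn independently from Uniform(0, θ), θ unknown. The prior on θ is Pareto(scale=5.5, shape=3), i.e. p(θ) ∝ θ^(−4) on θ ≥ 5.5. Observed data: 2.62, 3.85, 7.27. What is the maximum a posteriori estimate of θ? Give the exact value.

The Uniform(0, θ) likelihood is θ^(−n) for θ ≥ max(xᵢ), zero otherwise. Here max(xᵢ) = 7.27.
Posterior ∝ θ^(−4) · θ^(−3) = θ^(−7) on θ ≥ max(5.5, 7.27) = 7.27.
This density is strictly decreasing in θ, so the posterior mode lies at the lower boundary of the support.

θ̂_MAP = 7.27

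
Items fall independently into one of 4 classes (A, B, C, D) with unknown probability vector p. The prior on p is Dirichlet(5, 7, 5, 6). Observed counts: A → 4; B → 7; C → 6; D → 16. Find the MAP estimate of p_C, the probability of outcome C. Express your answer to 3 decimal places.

The posterior is Dirichlet(αᵢ + nᵢ) = Dirichlet(9, 14, 11, 22).
For a Dirichlet(a₁,…,a_K) with all aᵢ > 1, the mode has j-th component (aⱼ − 1)/(Σaᵢ − K).
Here Σaᵢ = 56 and K = 4, so p_C = (11 − 1)/(56 − 4) = 10/52 ≈ 0.192.

MAP estimate of p_C = 0.192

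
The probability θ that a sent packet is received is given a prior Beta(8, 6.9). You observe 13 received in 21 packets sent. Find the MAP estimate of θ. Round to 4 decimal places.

Prior: Beta(8, 6.9).
Data: 13 successes in 21 trials. The binomial likelihood contributes θ^13(1−θ)^8, so the posterior is Beta(8+13, 6.9+8) = Beta(21, 14.9).
For Beta(a, b) with a, b > 1 the mode is (a−1)/(a+b−2) = 20/33.9 ≈ 0.5900.

θ̂_MAP = 0.5900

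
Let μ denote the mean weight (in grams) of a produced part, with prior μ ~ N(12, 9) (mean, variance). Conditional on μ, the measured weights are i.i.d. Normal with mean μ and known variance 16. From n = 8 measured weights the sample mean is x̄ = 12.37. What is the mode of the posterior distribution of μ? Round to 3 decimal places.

μ̂_MAP = 12.303

n = 8, x̄ = 12.37.
For a Normal prior and Normal likelihood with known variance, the posterior is Normal; its mode equals its mean, the precision-weighted average.
Prior precision 1/σ₀² = 1/9; data precision n/σ² = 8/16 = 0.5.
μ̂ = ((1/9)·12 + 0.5·12.37) / (1/9 + 0.5) = (4511/600)/(11/18) = 13533/1100 ≈ 12.303.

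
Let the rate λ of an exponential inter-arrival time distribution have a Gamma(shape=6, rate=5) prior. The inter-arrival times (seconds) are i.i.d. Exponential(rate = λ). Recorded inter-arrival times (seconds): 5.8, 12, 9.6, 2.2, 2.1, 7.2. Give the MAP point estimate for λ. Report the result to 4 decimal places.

The Exponential(rate=λ) likelihood is ∝ λ^n e^(−λΣtᵢ). Here n = 6 and Σtᵢ = 5.8 + 12 + 9.6 + 2.2 + 2.1 + 7.2 = 38.9.
Posterior ∝ λ^5e^(−5λ) · λ^6e^(−38.9λ) = λ^11e^(−43.9λ), i.e. Gamma(12, 43.9).
Mode = (a−1)/b = 11/43.9 ≈ 0.2506.

λ̂_MAP = 0.2506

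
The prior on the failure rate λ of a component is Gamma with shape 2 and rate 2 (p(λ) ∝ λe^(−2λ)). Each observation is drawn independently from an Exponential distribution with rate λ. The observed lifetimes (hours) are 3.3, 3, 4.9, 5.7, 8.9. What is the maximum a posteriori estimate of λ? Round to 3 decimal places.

The Exponential(rate=λ) likelihood is ∝ λ^n e^(−λΣtᵢ). Here n = 5 and Σtᵢ = 3.3 + 3 + 4.9 + 5.7 + 8.9 = 25.8.
Posterior ∝ λe^(−2λ) · λ^5e^(−25.8λ) = λ^6e^(−27.8λ), i.e. Gamma(7, 27.8).
Mode = (a−1)/b = 6/27.8 ≈ 0.216.

λ̂_MAP = 0.216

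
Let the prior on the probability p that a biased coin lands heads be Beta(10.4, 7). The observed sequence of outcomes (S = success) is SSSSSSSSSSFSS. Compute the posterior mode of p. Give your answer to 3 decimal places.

Prior: Beta(10.4, 7).
Data: 12 successes in 13 trials (from the sequence). The binomial likelihood contributes p^12(1−p)^1, so the posterior is Beta(10.4+12, 7+1) = Beta(22.4, 8).
For Beta(a, b) with a, b > 1 the mode is (a−1)/(a+b−2) = 21.4/28.4 ≈ 0.754.

p̂_MAP = 0.754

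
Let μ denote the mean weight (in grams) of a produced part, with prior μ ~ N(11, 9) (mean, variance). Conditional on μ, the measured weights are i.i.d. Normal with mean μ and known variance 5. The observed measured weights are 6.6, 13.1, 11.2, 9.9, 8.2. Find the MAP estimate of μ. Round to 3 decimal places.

n = 5; x̄ = (6.6 + 13.1 + 11.2 + 9.9 + 8.2)/5 = 49/5 = 9.8.
For a Normal prior and Normal likelihood with known variance, the posterior is Normal; its mode equals its mean, the precision-weighted average.
Prior precision 1/σ₀² = 1/9; data precision n/σ² = 5/5 = 1.
μ̂ = ((1/9)·11 + 1·9.8) / (1/9 + 1) = (496/45)/(10/9) = 9.920.

μ̂_MAP = 9.920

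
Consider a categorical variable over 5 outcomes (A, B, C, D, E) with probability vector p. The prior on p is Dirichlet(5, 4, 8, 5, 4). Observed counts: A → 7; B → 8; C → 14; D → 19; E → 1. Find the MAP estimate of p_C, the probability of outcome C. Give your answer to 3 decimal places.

The posterior is Dirichlet(αᵢ + nᵢ) = Dirichlet(12, 12, 22, 24, 5).
For a Dirichlet(a₁,…,a_K) with all aᵢ > 1, the mode has j-th component (aⱼ − 1)/(Σaᵢ − K).
Here Σaᵢ = 75 and K = 5, so p_C = (22 − 1)/(75 − 5) = 21/70 ≈ 0.300.

MAP estimate of p_C = 0.300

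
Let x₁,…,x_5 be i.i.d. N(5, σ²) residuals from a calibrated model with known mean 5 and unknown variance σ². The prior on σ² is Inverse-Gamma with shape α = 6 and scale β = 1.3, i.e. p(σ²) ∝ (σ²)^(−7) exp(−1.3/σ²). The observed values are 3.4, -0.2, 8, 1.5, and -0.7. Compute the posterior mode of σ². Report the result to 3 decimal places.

Sum of squared deviations about the known mean: SS = (3.4−5)² + (-0.2−5)² + (8−5)² + (1.5−5)² + (-0.7−5)² = 83.34.
The Normal likelihood contributes (σ²)^(−n/2) exp(−SS/(2σ²)), so the posterior is Inverse-Gamma(α + n/2, β + SS/2) = Inverse-Gamma(8.5, 42.97).
The mode of Inverse-Gamma(a, b) is b/(a+1) = 42.97/9.5 ≈ 4.523.

σ̂²_MAP = 4.523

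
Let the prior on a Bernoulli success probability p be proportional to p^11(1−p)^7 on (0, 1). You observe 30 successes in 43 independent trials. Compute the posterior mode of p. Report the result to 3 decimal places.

The prior density ∝ p^11(1−p)^7 is the kernel of Beta(12, 8).
Data: 30 successes in 43 trials. The binomial likelihood contributes p^30(1−p)^13, so the posterior is Beta(12+30, 8+13) = Beta(42, 21).
For Beta(a, b) with a, b > 1 the mode is (a−1)/(a+b−2) = 41/61 ≈ 0.672.

p̂_MAP = 0.672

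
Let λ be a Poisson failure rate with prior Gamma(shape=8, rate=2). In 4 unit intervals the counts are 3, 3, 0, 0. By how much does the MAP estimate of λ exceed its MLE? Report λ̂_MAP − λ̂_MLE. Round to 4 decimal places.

MAP − MLE = 0.6667

Σxᵢ = 6. Posterior is Gamma(14, 6); MAP = (14−1)/6 = 13/6 ≈ 2.16667.
MLE = x̄ = 6/4 ≈ 1.50000.
Difference = 13/6 − 6/4 = 2/3 ≈ 0.6667.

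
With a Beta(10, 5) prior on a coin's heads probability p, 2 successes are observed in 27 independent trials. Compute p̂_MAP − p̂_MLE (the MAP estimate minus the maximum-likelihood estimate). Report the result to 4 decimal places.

MAP − MLE = 0.2009

Posterior is Beta(12, 30); MAP = (12−1)/(42−2) = 11/40 ≈ 0.27500.
MLE ignores the prior: p̂_MLE = k/n = 2/27 ≈ 0.07407.
Difference = 11/40 − 2/27 = 217/1080 ≈ 0.2009.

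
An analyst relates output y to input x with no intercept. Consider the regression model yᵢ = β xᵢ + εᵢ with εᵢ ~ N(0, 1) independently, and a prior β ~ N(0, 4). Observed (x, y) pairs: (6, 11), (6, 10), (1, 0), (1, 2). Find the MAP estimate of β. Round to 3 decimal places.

β̂_MAP = 1.724

log p(β | y) = −Σ(yᵢ − βxᵢ)²/(2·1) − β²/(2·4) + const.
Setting the derivative to zero: Σxᵢ(yᵢ − βxᵢ)/1 − β/4 = 0, so β = Σxᵢyᵢ / (Σxᵢ² + σ²/τ²).
Σxᵢyᵢ = 6·11 + 6·10 + 1·0 + 1·2 = 128; Σxᵢ² = 74; σ²/τ² = 0.25.
β̂_MAP = 128 / (74 + 0.25) = 128/74.25 ≈ 1.724.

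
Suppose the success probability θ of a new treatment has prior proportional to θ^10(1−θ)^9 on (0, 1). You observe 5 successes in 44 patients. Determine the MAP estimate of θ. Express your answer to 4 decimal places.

The prior density ∝ θ^10(1−θ)^9 is the kernel of Beta(11, 10).
Data: 5 successes in 44 trials. The binomial likelihood contributes θ^5(1−θ)^39, so the posterior is Beta(11+5, 10+39) = Beta(16, 49).
For Beta(a, b) with a, b > 1 the mode is (a−1)/(a+b−2) = 15/63 ≈ 0.2381.

θ̂_MAP = 0.2381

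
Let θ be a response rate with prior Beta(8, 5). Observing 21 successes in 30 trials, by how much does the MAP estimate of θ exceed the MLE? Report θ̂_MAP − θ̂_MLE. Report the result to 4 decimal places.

Posterior is Beta(29, 14); MAP = (29−1)/(43−2) = 28/41 ≈ 0.68293.
MLE ignores the prior: θ̂_MLE = k/n = 21/30 ≈ 0.70000.
Difference = 28/41 − 21/30 = -7/410 ≈ -0.0171.

MAP − MLE = -0.0171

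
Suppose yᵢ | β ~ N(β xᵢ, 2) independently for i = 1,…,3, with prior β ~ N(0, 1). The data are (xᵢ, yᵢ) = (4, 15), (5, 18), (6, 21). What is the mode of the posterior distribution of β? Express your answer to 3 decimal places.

log p(β | y) = −Σ(yᵢ − βxᵢ)²/(2·2) − β²/(2·1) + const.
Setting the derivative to zero: Σxᵢ(yᵢ − βxᵢ)/2 − β/1 = 0, so β = Σxᵢyᵢ / (Σxᵢ² + σ²/τ²).
Σxᵢyᵢ = 4·15 + 5·18 + 6·21 = 276; Σxᵢ² = 77; σ²/τ² = 2.
β̂_MAP = 276 / (77 + 2) = 276/79 ≈ 3.494.

β̂_MAP = 3.494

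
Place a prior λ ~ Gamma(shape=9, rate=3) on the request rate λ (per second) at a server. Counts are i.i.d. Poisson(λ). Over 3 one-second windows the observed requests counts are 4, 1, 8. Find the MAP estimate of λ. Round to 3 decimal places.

Σxᵢ = 4+1+8 = 13, with n = 3.
Posterior ∝ λ^8e^(−3λ) · λ^13e^(−3λ) = λ^21e^(−6λ), i.e. Gamma(shape=22, rate=6).
The mode of a Gamma(a, b) with a ≥ 1 (shape–rate) is (a−1)/b = 21/6 ≈ 3.500.

λ̂_MAP = 3.500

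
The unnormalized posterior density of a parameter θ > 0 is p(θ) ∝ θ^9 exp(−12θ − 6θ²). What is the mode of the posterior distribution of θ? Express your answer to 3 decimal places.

θ̂_MAP = 0.500

ℓ'(θ) = 9/θ − 12 − 12θ. Setting this to zero and multiplying by θ: 12θ² + 12θ − 9 = 0.
θ = (−12 + √(12² + 4·12·9)) / (2·12) = (−12 + √576) / 24 = (−12 + 24)/24 = 1/2.
ℓ''(θ) = −9/θ² − 12 < 0, confirming a maximum.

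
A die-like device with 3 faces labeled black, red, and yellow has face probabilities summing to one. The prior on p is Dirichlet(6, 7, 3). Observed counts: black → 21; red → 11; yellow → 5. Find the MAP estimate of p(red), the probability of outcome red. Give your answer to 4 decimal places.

The posterior is Dirichlet(αᵢ + nᵢ) = Dirichlet(27, 18, 8).
For a Dirichlet(a₁,…,a_K) with all aᵢ > 1, the mode has j-th component (aⱼ − 1)/(Σaᵢ − K).
Here Σaᵢ = 53 and K = 3, so p(red) = (18 − 1)/(53 − 3) = 17/50 ≈ 0.3400.

MAP estimate of p(red) = 0.3400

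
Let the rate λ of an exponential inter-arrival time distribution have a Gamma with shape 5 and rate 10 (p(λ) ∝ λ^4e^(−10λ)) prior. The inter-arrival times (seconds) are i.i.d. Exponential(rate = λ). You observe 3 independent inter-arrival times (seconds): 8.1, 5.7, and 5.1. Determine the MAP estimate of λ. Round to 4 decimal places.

λ̂_MAP = 0.2422

The Exponential(rate=λ) likelihood is ∝ λ^n e^(−λΣtᵢ). Here n = 3 and Σtᵢ = 8.1 + 5.7 + 5.1 = 18.9.
Posterior ∝ λ^4e^(−10λ) · λ^3e^(−18.9λ) = λ^7e^(−28.9λ), i.e. Gamma(8, 28.9).
Mode = (a−1)/b = 7/28.9 ≈ 0.2422.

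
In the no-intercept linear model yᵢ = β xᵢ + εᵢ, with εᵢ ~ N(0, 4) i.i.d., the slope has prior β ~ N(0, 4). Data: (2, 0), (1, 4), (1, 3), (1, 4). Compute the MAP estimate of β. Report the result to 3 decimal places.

log p(β | y) = −Σ(yᵢ − βxᵢ)²/(2·4) − β²/(2·4) + const.
Setting the derivative to zero: Σxᵢ(yᵢ − βxᵢ)/4 − β/4 = 0, so β = Σxᵢyᵢ / (Σxᵢ² + σ²/τ²).
Σxᵢyᵢ = 2·0 + 1·4 + 1·3 + 1·4 = 11; Σxᵢ² = 7; σ²/τ² = 1.
β̂_MAP = 11 / (7 + 1) = 11/8 ≈ 1.375.

β̂_MAP = 1.375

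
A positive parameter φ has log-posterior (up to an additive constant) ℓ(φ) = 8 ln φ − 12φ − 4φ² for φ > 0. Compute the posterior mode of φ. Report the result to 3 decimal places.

φ̂_MAP = 0.500

ℓ'(φ) = 8/φ − 12 − 8φ. Setting this to zero and multiplying by φ: 8φ² + 12φ − 8 = 0.
φ = (−12 + √(12² + 4·8·8)) / (2·8) = (−12 + √400) / 16 = (−12 + 20)/16 = 1/2.
ℓ''(φ) = −8/φ² − 8 < 0, confirming a maximum.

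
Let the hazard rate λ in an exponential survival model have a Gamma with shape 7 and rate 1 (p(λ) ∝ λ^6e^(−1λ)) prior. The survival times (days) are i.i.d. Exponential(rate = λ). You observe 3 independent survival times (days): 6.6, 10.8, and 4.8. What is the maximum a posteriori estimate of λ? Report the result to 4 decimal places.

λ̂_MAP = 0.3879

The Exponential(rate=λ) likelihood is ∝ λ^n e^(−λΣtᵢ). Here n = 3 and Σtᵢ = 6.6 + 10.8 + 4.8 = 22.2.
Posterior ∝ λ^6e^(−1λ) · λ^3e^(−22.2λ) = λ^9e^(−23.2λ), i.e. Gamma(10, 23.2).
Mode = (a−1)/b = 9/23.2 ≈ 0.3879.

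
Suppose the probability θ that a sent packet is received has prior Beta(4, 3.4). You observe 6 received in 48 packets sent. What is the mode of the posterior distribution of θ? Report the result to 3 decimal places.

θ̂_MAP = 0.169

Prior: Beta(4, 3.4).
Data: 6 successes in 48 trials. The binomial likelihood contributes θ^6(1−θ)^42, so the posterior is Beta(4+6, 3.4+42) = Beta(10, 45.4).
For Beta(a, b) with a, b > 1 the mode is (a−1)/(a+b−2) = 9/53.4 ≈ 0.169.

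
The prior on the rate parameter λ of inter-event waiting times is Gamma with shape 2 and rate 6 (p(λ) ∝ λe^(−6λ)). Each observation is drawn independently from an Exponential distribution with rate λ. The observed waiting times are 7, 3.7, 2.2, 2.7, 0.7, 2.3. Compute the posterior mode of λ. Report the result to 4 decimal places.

The Exponential(rate=λ) likelihood is ∝ λ^n e^(−λΣtᵢ). Here n = 6 and Σtᵢ = 7 + 3.7 + 2.2 + 2.7 + 0.7 + 2.3 = 18.6.
Posterior ∝ λe^(−6λ) · λ^6e^(−18.6λ) = λ^7e^(−24.6λ), i.e. Gamma(8, 24.6).
Mode = (a−1)/b = 7/24.6 ≈ 0.2846.

λ̂_MAP = 0.2846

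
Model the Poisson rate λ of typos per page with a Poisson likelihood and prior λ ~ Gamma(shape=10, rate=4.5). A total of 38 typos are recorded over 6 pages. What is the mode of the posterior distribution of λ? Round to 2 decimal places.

Σxᵢ = 38, n = 6.
Posterior ∝ λ^9e^(−4.5λ) · λ^38e^(−6λ) = λ^47e^(−10.5λ), i.e. Gamma(shape=48, rate=10.5).
The mode of a Gamma(a, b) with a ≥ 1 (shape–rate) is (a−1)/b = 47/10.5 ≈ 4.48.

λ̂_MAP = 4.48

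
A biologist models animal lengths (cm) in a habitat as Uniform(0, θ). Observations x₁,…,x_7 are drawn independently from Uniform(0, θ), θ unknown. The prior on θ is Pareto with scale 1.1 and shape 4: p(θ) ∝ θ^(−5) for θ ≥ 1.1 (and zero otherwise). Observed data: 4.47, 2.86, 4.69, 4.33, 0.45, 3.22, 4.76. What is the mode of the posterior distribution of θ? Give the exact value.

θ̂_MAP = 4.76

The Uniform(0, θ) likelihood is θ^(−n) for θ ≥ max(xᵢ), zero otherwise. Here max(xᵢ) = 4.76.
Posterior ∝ θ^(−5) · θ^(−7) = θ^(−12) on θ ≥ max(1.1, 4.76) = 4.76.
This density is strictly decreasing in θ, so the posterior mode lies at the lower boundary of the support.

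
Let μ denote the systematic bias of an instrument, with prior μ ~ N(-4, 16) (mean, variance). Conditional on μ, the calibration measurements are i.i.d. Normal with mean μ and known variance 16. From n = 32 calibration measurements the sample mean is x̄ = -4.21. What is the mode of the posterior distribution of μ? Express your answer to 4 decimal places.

n = 32, x̄ = -4.21.
For a Normal prior and Normal likelihood with known variance, the posterior is Normal; its mode equals its mean, the precision-weighted average.
Prior precision 1/σ₀² = 1/16 = 0.0625; data precision n/σ² = 32/16 = 2.
μ̂ = (0.0625·(-4) + 2·(-4.21)) / (0.0625 + 2) = (-8.67)/2.0625 = -1156/275 ≈ -4.2036.

μ̂_MAP = -4.2036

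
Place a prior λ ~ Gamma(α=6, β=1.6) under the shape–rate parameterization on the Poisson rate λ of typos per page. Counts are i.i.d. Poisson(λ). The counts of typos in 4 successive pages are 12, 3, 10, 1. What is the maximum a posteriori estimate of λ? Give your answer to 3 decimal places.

λ̂_MAP = 5.536

Σxᵢ = 12+3+10+1 = 26, with n = 4.
Posterior ∝ λ^5e^(−1.6λ) · λ^26e^(−4λ) = λ^31e^(−5.6λ), i.e. Gamma(shape=32, rate=5.6).
The mode of a Gamma(a, b) with a ≥ 1 (shape–rate) is (a−1)/b = 31/5.6 ≈ 5.536.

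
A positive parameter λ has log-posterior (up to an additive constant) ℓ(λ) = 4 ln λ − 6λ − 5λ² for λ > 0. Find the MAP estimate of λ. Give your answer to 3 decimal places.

ℓ'(λ) = 4/λ − 6 − 10λ. Setting this to zero and multiplying by λ: 10λ² + 6λ − 4 = 0.
λ = (−6 + √(6² + 4·10·4)) / (2·10) = (−6 + √196) / 20 = (−6 + 14)/20 = 2/5.
ℓ''(λ) = −4/λ² − 10 < 0, confirming a maximum.

λ̂_MAP = 0.400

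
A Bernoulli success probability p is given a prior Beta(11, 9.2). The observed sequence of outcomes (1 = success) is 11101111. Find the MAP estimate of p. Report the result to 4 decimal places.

p̂_MAP = 0.6489

Prior: Beta(11, 9.2).
Data: 7 successes in 8 trials (from the sequence). The binomial likelihood contributes p^7(1−p)^1, so the posterior is Beta(11+7, 9.2+1) = Beta(18, 10.2).
For Beta(a, b) with a, b > 1 the mode is (a−1)/(a+b−2) = 17/26.2 ≈ 0.6489.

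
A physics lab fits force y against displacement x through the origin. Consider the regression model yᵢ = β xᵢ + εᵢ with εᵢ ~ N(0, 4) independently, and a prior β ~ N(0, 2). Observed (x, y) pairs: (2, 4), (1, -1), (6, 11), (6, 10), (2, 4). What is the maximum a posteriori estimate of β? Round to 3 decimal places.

β̂_MAP = 1.699

log p(β | y) = −Σ(yᵢ − βxᵢ)²/(2·4) − β²/(2·2) + const.
Setting the derivative to zero: Σxᵢ(yᵢ − βxᵢ)/4 − β/2 = 0, so β = Σxᵢyᵢ / (Σxᵢ² + σ²/τ²).
Σxᵢyᵢ = 2·4 + 1·(-1) + 6·11 + 6·10 + 2·4 = 141; Σxᵢ² = 81; σ²/τ² = 2.
β̂_MAP = 141 / (81 + 2) = 141/83 ≈ 1.699.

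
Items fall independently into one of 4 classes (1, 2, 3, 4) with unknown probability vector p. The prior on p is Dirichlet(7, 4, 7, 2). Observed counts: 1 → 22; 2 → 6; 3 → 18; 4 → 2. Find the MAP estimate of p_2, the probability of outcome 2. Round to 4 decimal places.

The posterior is Dirichlet(αᵢ + nᵢ) = Dirichlet(29, 10, 25, 4).
For a Dirichlet(a₁,…,a_K) with all aᵢ > 1, the mode has j-th component (aⱼ − 1)/(Σaᵢ − K).
Here Σaᵢ = 68 and K = 4, so p_2 = (10 − 1)/(68 − 4) = 9/64 ≈ 0.1406.

MAP estimate: 0.1406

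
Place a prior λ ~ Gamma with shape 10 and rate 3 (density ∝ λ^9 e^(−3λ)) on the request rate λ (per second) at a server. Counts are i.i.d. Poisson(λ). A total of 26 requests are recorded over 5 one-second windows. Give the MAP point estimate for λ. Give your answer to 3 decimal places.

λ̂_MAP = 4.375

Σxᵢ = 26, n = 5.
Posterior ∝ λ^9e^(−3λ) · λ^26e^(−5λ) = λ^35e^(−8λ), i.e. Gamma(shape=36, rate=8).
The mode of a Gamma(a, b) with a ≥ 1 (shape–rate) is (a−1)/b = 35/8 ≈ 4.375.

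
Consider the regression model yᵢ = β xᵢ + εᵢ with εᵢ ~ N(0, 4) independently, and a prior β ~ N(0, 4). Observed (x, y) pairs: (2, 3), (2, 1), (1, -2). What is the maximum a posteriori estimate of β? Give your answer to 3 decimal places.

log p(β | y) = −Σ(yᵢ − βxᵢ)²/(2·4) − β²/(2·4) + const.
Setting the derivative to zero: Σxᵢ(yᵢ − βxᵢ)/4 − β/4 = 0, so β = Σxᵢyᵢ / (Σxᵢ² + σ²/τ²).
Σxᵢyᵢ = 2·3 + 2·1 + 1·(-2) = 6; Σxᵢ² = 9; σ²/τ² = 1.
β̂_MAP = 6 / (9 + 1) = 6/10 ≈ 0.600.

β̂_MAP = 0.600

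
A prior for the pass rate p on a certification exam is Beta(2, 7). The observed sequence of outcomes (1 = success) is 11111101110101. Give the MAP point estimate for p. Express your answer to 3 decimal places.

p̂_MAP = 0.571

Prior: Beta(2, 7).
Data: 11 successes in 14 trials (from the sequence). The binomial likelihood contributes p^11(1−p)^3, so the posterior is Beta(2+11, 7+3) = Beta(13, 10).
For Beta(a, b) with a, b > 1 the mode is (a−1)/(a+b−2) = 12/21 ≈ 0.571.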